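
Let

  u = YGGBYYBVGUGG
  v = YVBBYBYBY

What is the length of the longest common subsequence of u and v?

Let dp[i][j] be the LCS length of the first i characters of u and the first j characters of v. dp[i][j] = dp[i-1][j-1]+1 when the i-th and j-th characters match, else max(dp[i-1][j], dp[i][j-1]).
    ·  Y  V  B  B  Y  B  Y  B  Y
 ·  0  0  0  0  0  0  0  0  0  0
 Y  0  1  1  1  1  1  1  1  1  1
 G  0  1  1  1  1  1  1  1  1  1
 G  0  1  1  1  1  1  1  1  1  1
 B  0  1  1  2  2  2  2  2  2  2
 Y  0  1  1  2  2  3  3  3  3  3
 Y  0  1  1  2  2  3  3  4  4  4
 B  0  1  1  2  3  3  4  4  5  5
 V  0  1  2  2  3  3  4  4  5  5
 G  0  1  2  2  3  3  4  4  5  5
 U  0  1  2  2  3  3  4  4  5  5
 G  0  1  2  2  3  3  4  4  5  5
 G  0  1  2  2  3  3  4  4  5  5
dp[12][9] = 5. One LCS (by backtracking along matches): YBYYB.

5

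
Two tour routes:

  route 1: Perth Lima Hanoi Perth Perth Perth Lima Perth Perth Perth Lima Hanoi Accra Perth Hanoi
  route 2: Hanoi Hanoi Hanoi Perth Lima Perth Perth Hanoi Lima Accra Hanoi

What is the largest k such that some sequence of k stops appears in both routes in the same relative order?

8

One common subsequence of length 8: Hanoi at route 1[3]=route 2[3], Perth at route 1[6]=route 2[4], Lima at route 1[7]=route 2[5], Perth at route 1[8]=route 2[6], Perth at route 1[9]=route 2[7], Lima at route 1[11]=route 2[9], Accra at route 1[13]=route 2[10], Hanoi at route 1[15]=route 2[11], and the DP table's final entry dp[15][11] is also 8, so no common subsequence is longer.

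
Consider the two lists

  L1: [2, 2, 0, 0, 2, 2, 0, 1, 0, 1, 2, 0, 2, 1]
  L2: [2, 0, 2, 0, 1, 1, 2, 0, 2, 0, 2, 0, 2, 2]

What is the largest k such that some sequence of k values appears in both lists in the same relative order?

9

Match 2 (L1 #1, L2 #1); then 2 (L1 #2, L2 #3); then 0 (L1 #3, L2 #4); then 0 (L1 #4, L2 #8); then 2 (L1 #5, L2 #9); then 2 (L1 #6, L2 #11); then 0 (L1 #9, L2 #12); then 2 (L1 #11, L2 #13); then 2 (L1 #13, L2 #14) — 9 values in the same relative order in both. dp[14][14] = 9 confirms this is the maximum.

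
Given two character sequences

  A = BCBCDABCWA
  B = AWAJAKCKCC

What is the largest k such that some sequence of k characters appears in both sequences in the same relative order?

One common subsequence of length 3: C (A #2, B #7), then C (A #4, B #9), then C (A #8, B #10). The LCS DP gives dp[10][10] = 3, so this is optimal.

3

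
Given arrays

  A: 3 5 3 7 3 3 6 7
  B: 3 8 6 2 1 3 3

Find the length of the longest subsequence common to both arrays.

3

Taking 3 at A[1]=B[1], then 3 at A[5]=B[6], then 3 at A[6]=B[7] gives a common subsequence of length 3. Since dp[8][7] = 3, nothing longer is possible.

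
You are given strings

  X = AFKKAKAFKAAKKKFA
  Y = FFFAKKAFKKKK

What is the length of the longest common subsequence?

9

Taking A at X[1]=Y[4], K at X[4]=Y[5], K at X[6]=Y[6], A at X[7]=Y[7], F at X[8]=Y[8], K at X[9]=Y[9], K at X[12]=Y[10], K at X[13]=Y[11], K at X[14]=Y[12] gives a common subsequence of length 9. dp[16][12] = 9 confirms this is the maximum.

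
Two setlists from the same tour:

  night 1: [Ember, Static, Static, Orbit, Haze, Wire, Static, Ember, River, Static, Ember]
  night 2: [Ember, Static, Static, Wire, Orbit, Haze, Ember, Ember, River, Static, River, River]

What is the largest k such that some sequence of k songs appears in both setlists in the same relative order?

Taking Ember at night 1[1]=night 2[1], then Static at night 1[2]=night 2[2], then Static at night 1[3]=night 2[3], then Orbit at night 1[4]=night 2[5], then Haze at night 1[5]=night 2[6], then Ember at night 1[8]=night 2[8], then River at night 1[9]=night 2[9], then Static at night 1[10]=night 2[10] gives a common subsequence of length 8, and the DP table's final entry dp[11][12] is also 8, so no common subsequence is longer.

8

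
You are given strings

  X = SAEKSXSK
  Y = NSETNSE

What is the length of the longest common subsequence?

Let dp[i][j] be the LCS length of the first i characters of X and the first j characters of Y. dp[i][j] = dp[i-1][j-1]+1 when the i-th and j-th characters match, else max(dp[i-1][j], dp[i][j-1]).
    ·  N  S  E  T  N  S  E
 ·  0  0  0  0  0  0  0  0
 S  0  0  1  1  1  1  1  1
 A  0  0  1  1  1  1  1  1
 E  0  0  1  2  2  2  2  2
 K  0  0  1  2  2  2  2  2
 S  0  0  1  2  2  2  3  3
 X  0  0  1  2  2  2  3  3
 S  0  0  1  2  2  2  3  3
 K  0  0  1  2  2  2  3  3
dp[8][7] = 3. One LCS (by backtracking along matches): SES.

3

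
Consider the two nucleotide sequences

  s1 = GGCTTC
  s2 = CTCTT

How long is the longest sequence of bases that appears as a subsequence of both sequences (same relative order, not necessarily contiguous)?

Match C at s1[3]=s2[3] → T at s1[4]=s2[4] → T at s1[5]=s2[5] — 3 bases in the same relative order in both. dp[6][5] = 3 confirms this is the maximum.

3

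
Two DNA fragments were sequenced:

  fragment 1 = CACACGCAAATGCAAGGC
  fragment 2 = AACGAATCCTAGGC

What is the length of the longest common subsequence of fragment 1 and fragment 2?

Pick A (fragment 1 #2, fragment 2 #1); then A (fragment 1 #4, fragment 2 #2); then C (fragment 1 #5, fragment 2 #3); then G (fragment 1 #6, fragment 2 #4); then A (fragment 1 #9, fragment 2 #5); then A (fragment 1 #10, fragment 2 #6); then T (fragment 1 #11, fragment 2 #7); then C (fragment 1 #13, fragment 2 #9); then A (fragment 1 #15, fragment 2 #11); then G (fragment 1 #16, fragment 2 #12); then G (fragment 1 #17, fragment 2 #13); then C (fragment 1 #18, fragment 2 #14); all 12 bases appear in both, in order. Since dp[18][14] = 12, nothing longer is possible.

12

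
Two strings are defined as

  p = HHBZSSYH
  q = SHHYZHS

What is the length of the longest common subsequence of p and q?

4

Let dp[i][j] be the LCS length of the first i characters of p and the first j characters of q. dp[i][j] = dp[i-1][j-1]+1 when the i-th and j-th characters match, else max(dp[i-1][j], dp[i][j-1]).
    ·  S  H  H  Y  Z  H  S
 ·  0  0  0  0  0  0  0  0
 H  0  0  1  1  1  1  1  1
 H  0  0  1  2  2  2  2  2
 B  0  0  1  2  2  2  2  2
 Z  0  0  1  2  2  3  3  3
 S  0  1  1  2  2  3  3  4
 S  0  1  1  2  2  3  3  4
 Y  0  1  1  2  3  3  3  4
 H  0  1  2  2  3  3  4  4
dp[8][7] = 4. One LCS (by backtracking along matches): HHZS.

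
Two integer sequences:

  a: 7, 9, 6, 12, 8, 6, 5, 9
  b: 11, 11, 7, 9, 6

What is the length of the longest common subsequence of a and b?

3

Match 7 [1,3] → 9 [2,4] → 6 [6,5] — 3 values in the same relative order in both. Since dp[8][5] = 3, nothing longer is possible.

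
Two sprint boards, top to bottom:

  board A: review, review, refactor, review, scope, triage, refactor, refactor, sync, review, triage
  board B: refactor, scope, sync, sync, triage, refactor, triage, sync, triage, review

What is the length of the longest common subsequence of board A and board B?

Taking refactor (board A #3, board B #1) → scope (board A #5, board B #2) → triage (board A #6, board B #5) → refactor (board A #7, board B #6) → sync (board A #9, board B #8) → review (board A #10, board B #10) gives a common subsequence of length 6. The LCS DP gives dp[11][10] = 6, so this is optimal.

6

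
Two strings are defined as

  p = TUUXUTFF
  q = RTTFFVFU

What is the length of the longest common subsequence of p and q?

One common subsequence of length 4: T at p[1]=q[2]; then T at p[6]=q[3]; then F at p[7]=q[5]; then F at p[8]=q[7], and the DP table's final entry dp[8][8] is also 4, so no common subsequence is longer.

4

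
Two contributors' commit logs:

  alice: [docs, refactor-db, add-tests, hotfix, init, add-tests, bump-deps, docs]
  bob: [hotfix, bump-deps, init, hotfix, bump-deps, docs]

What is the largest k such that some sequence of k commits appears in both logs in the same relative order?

4

One common subsequence of length 4: hotfix (alice #4, bob #1), init (alice #5, bob #3), bump-deps (alice #7, bob #5), docs (alice #8, bob #6). dp[8][6] = 4 confirms this is the maximum.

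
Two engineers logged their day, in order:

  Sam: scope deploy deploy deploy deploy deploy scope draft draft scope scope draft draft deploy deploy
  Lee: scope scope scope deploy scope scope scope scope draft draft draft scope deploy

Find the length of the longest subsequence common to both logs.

8

Match scope [1,3], deploy [2,4], scope [7,6], scope [10,7], scope [11,8], draft [12,10], draft [13,11], deploy [15,13] — 8 tasks in the same relative order in both, and the DP table's final entry dp[15][13] is also 8, so no common subsequence is longer.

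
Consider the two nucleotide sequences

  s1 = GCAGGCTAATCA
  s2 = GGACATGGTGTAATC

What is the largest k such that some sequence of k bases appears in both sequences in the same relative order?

Match G [1,2], C [2,4], A [3,5], G [4,8], G [5,10], T [7,11], A [8,12], A [9,13], T [10,14], C [11,15] — 10 bases in the same relative order in both. dp[12][15] = 10 confirms this is the maximum.

10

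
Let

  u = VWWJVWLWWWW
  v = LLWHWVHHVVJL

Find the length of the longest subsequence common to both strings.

4

Taking W (u #2, v #3) → W (u #3, v #5) → J (u #4, v #11) → L (u #7, v #12) gives a common subsequence of length 4. Since dp[11][12] = 4, nothing longer is possible.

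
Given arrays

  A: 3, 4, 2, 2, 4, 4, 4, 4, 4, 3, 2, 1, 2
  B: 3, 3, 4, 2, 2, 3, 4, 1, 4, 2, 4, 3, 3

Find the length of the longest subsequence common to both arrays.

8

Match 3 [1,2], 4 [2,3], 2 [3,4], 2 [4,5], 4 [5,7], 4 [6,9], 4 [7,11], 3 [10,13] — 8 values in the same relative order in both, and the DP table's final entry dp[13][13] is also 8, so no common subsequence is longer.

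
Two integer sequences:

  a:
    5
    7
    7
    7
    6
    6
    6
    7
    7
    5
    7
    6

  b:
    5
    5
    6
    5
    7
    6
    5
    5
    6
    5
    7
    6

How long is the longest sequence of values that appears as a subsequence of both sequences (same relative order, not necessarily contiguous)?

7

Let dp[i][j] be the LCS length of the first i values of a and the first j values of b. dp[i][j] = dp[i-1][j-1]+1 when the i-th and j-th values match, else max(dp[i-1][j], dp[i][j-1]).
    ·  5  5  6  5  7  6  5  5  6  5  7  6
 ·  0  0  0  0  0  0  0  0  0  0  0  0  0
 5  0  1  1  1  1  1  1  1  1  1  1  1  1
 7  0  1  1  1  1  2  2  2  2  2  2  2  2
 7  0  1  1  1  1  2  2  2  2  2  2  3  3
 7  0  1  1  1  1  2  2  2  2  2  2  3  3
 6  0  1  1  2  2  2  3  3  3  3  3  3  4
 6  0  1  1  2  2  2  3  3  3  4  4  4  4
 6  0  1  1  2  2  2  3  3  3  4  4  4  5
 7  0  1  1  2  2  3  3  3  3  4  4  5  5
 7  0  1  1  2  2  3  3  3  3  4  4  5  5
 5  0  1  2  2  3  3  3  4  4  4  5  5  5
 7  0  1  2  2  3  4  4  4  4  4  5  6  6
 6  0  1  2  3  3  4  5  5  5  5  5  6  7
dp[12][12] = 7. One LCS (by backtracking along matches): 5, 7, 6, 6, 5, 7, 6.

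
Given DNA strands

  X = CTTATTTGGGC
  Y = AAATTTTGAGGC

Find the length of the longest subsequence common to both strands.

One common subsequence of length 8: T at X[3]=Y[4], then T at X[5]=Y[5], then T at X[6]=Y[6], then T at X[7]=Y[7], then G at X[8]=Y[8], then G at X[9]=Y[10], then G at X[10]=Y[11], then C at X[11]=Y[12]. The LCS DP gives dp[11][12] = 8, so this is optimal.

8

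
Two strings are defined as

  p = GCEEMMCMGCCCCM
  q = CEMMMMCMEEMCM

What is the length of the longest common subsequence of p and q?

Match C (p #2, q #1), then E (p #3, q #2), then M (p #5, q #5), then M (p #6, q #6), then C (p #7, q #7), then M (p #8, q #11), then C (p #13, q #12), then M (p #14, q #13) — 8 characters in the same relative order in both. dp[14][13] = 8 confirms this is the maximum.

8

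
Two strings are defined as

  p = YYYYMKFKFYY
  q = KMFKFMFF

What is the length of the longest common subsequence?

Match M (p #5, q #2); then K (p #6, q #4); then F (p #7, q #7); then F (p #9, q #8) — 4 characters in the same relative order in both, and the DP table's final entry dp[11][8] is also 4, so no common subsequence is longer.

4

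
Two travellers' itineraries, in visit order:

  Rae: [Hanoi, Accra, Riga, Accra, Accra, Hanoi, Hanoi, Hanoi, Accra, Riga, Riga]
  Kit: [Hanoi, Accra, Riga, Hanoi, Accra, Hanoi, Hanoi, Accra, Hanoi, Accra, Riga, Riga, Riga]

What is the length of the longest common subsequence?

One common subsequence of length 10: Hanoi at Rae[1]=Kit[1]; then Accra at Rae[2]=Kit[2]; then Riga at Rae[3]=Kit[3]; then Accra at Rae[5]=Kit[5]; then Hanoi at Rae[6]=Kit[6]; then Hanoi at Rae[7]=Kit[7]; then Hanoi at Rae[8]=Kit[9]; then Accra at Rae[9]=Kit[10]; then Riga at Rae[10]=Kit[12]; then Riga at Rae[11]=Kit[13]. Since dp[11][13] = 10, nothing longer is possible.

10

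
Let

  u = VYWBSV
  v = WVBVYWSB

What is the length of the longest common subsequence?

4

One common subsequence of length 4: V at u[1]=v[4], then Y at u[2]=v[5], then W at u[3]=v[6], then B at u[4]=v[8]. The LCS DP gives dp[6][8] = 4, so this is optimal.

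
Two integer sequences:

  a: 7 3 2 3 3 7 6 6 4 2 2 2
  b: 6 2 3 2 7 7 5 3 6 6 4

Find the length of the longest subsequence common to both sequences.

6

One common subsequence of length 6: 3 (a #2, b #3), 2 (a #3, b #4), 3 (a #5, b #8), 6 (a #7, b #9), 6 (a #8, b #10), 4 (a #9, b #11). dp[12][11] = 6 confirms this is the maximum.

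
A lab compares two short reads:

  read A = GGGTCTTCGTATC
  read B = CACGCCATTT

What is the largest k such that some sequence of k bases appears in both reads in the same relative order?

Let dp[i][j] be the LCS length of the first i bases of read A and the first j bases of read B. dp[i][j] = dp[i-1][j-1]+1 when the i-th and j-th bases match, else max(dp[i-1][j], dp[i][j-1]).
    ·  C  A  C  G  C  C  A  T  T  T
 ·  0  0  0  0  0  0  0  0  0  0  0
 G  0  0  0  0  1  1  1  1  1  1  1
 G  0  0  0  0  1  1  1  1  1  1  1
 G  0  0  0  0  1  1  1  1  1  1  1
 T  0  0  0  0  1  1  1  1  2  2  2
 C  0  1  1  1  1  2  2  2  2  2  2
 T  0  1  1  1  1  2  2  2  3  3  3
 T  0  1  1  1  1  2  2  2  3  4  4
 C  0  1  1  2  2  2  3  3  3  4  4
 G  0  1  1  2  3  3  3  3  3  4  4
 T  0  1  1  2  3  3  3  3  4  4  5
 A  0  1  2  2  3  3  3  4  4  4  5
 T  0  1  2  2  3  3  3  4  5  5  5
 C  0  1  2  3  3  4  4  4  5  5  5
dp[13][10] = 5. One LCS (by backtracking along matches): GCTTT.

5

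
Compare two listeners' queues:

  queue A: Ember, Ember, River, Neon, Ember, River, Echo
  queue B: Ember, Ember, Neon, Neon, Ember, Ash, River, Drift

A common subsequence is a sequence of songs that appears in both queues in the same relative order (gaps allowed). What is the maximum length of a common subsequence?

5

Pick Ember (queue A #1, queue B #1), Ember (queue A #2, queue B #2), Neon (queue A #4, queue B #4), Ember (queue A #5, queue B #5), River (queue A #6, queue B #7); all 5 songs appear in both, in order. The LCS DP gives dp[7][8] = 5, so this is optimal.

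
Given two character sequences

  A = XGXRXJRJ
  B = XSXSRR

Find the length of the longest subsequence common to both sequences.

4

Let dp[i][j] be the LCS length of the first i characters of A and the first j characters of B. dp[i][j] = dp[i-1][j-1]+1 when the i-th and j-th characters match, else max(dp[i-1][j], dp[i][j-1]).
    ·  X  S  X  S  R  R
 ·  0  0  0  0  0  0  0
 X  0  1  1  1  1  1  1
 G  0  1  1  1  1  1  1
 X  0  1  1  2  2  2  2
 R  0  1  1  2  2  3  3
 X  0  1  1  2  2  3  3
 J  0  1  1  2  2  3  3
 R  0  1  1  2  2  3  4
 J  0  1  1  2  2  3  4
dp[8][6] = 4. One LCS (by backtracking along matches): XXRR.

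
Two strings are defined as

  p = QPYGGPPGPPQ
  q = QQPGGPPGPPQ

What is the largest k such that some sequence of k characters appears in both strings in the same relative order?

10

Pick Q [1,2] → P [2,3] → G [4,4] → G [5,5] → P [6,6] → P [7,7] → G [8,8] → P [9,9] → P [10,10] → Q [11,11]; all 10 characters appear in both, in order. dp[11][11] = 10 confirms this is the maximum.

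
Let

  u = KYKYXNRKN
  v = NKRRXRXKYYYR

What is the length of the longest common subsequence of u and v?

Match K (u #1, v #8); then Y (u #2, v #10); then Y (u #4, v #11); then R (u #7, v #12) — 4 characters in the same relative order in both, and the DP table's final entry dp[9][12] is also 4, so no common subsequence is longer.

4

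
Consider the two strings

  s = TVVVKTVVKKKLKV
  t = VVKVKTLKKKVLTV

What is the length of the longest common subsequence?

Taking V [2,1], then V [3,2], then V [4,4], then K [5,5], then T [6,6], then K [9,8], then K [10,9], then K [11,10], then L [12,12], then V [14,14] gives a common subsequence of length 10. The LCS DP gives dp[14][14] = 10, so this is optimal.

10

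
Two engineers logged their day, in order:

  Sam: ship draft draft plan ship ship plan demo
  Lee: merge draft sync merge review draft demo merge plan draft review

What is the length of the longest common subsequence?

Taking draft at Sam[2]=Lee[2], then draft at Sam[3]=Lee[6], then plan at Sam[4]=Lee[9] gives a common subsequence of length 3. dp[8][11] = 3 confirms this is the maximum.

3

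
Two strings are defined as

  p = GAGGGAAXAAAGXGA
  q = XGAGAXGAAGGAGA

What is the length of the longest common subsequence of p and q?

One common subsequence of length 10: G (p #1, q #2), A (p #2, q #3), G (p #5, q #4), A (p #7, q #5), X (p #8, q #6), A (p #9, q #8), A (p #10, q #9), A (p #11, q #12), G (p #14, q #13), A (p #15, q #14). The LCS DP gives dp[15][14] = 10, so this is optimal.

10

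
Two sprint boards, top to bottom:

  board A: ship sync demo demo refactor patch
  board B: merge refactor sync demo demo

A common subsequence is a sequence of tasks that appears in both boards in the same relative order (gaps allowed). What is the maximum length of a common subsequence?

3

Match sync at board A[2]=board B[3] → demo at board A[3]=board B[4] → demo at board A[4]=board B[5] — 3 tasks in the same relative order in both, and the DP table's final entry dp[6][5] is also 3, so no common subsequence is longer.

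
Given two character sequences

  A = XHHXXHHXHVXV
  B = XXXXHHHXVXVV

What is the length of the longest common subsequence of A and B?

9

Match X [1,2]; then X [4,3]; then X [5,4]; then H [6,6]; then H [7,7]; then X [8,8]; then V [10,9]; then X [11,10]; then V [12,12] — 9 characters in the same relative order in both, and the DP table's final entry dp[12][12] is also 9, so no common subsequence is longer.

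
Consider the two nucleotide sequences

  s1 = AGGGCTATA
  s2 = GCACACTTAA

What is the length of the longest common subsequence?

5

Match A at s1[1]=s2[5]; then C at s1[5]=s2[6]; then T at s1[6]=s2[8]; then A at s1[7]=s2[9]; then A at s1[9]=s2[10] — 5 bases in the same relative order in both. Since dp[9][10] = 5, nothing longer is possible.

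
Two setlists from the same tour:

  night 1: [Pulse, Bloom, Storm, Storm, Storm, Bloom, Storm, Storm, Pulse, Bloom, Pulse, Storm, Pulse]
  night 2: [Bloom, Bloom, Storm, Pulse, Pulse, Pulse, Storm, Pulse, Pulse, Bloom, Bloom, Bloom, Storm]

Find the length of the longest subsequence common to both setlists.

Taking Bloom at night 1[2]=night 2[1], then Bloom at night 1[6]=night 2[2], then Storm at night 1[7]=night 2[3], then Storm at night 1[8]=night 2[7], then Pulse at night 1[9]=night 2[9], then Bloom at night 1[10]=night 2[12], then Storm at night 1[12]=night 2[13] gives a common subsequence of length 7. dp[13][13] = 7 confirms this is the maximum.

7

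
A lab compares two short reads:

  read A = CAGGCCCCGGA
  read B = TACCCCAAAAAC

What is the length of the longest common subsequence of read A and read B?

6

Pick A at read A[2]=read B[2], C at read A[5]=read B[3], C at read A[6]=read B[4], C at read A[7]=read B[5], C at read A[8]=read B[6], A at read A[11]=read B[11]; all 6 bases appear in both, in order. Since dp[11][12] = 6, nothing longer is possible.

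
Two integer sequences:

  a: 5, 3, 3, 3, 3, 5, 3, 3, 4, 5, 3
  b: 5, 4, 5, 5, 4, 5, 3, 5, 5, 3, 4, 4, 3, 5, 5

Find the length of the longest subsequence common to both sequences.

Match 5 (a #1, b #6); then 3 (a #2, b #7); then 3 (a #3, b #10); then 3 (a #5, b #13); then 5 (a #6, b #14); then 5 (a #10, b #15) — 6 values in the same relative order in both. The LCS DP gives dp[11][15] = 6, so this is optimal.

6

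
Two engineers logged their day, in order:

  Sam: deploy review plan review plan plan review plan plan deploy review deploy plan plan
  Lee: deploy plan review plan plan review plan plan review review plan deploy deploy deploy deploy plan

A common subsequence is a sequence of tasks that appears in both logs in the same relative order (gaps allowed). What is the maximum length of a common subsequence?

11

Pick deploy (Sam #1, Lee #1); then review (Sam #2, Lee #3); then plan (Sam #3, Lee #5); then review (Sam #4, Lee #6); then plan (Sam #5, Lee #7); then plan (Sam #6, Lee #8); then review (Sam #7, Lee #10); then plan (Sam #8, Lee #11); then deploy (Sam #10, Lee #14); then deploy (Sam #12, Lee #15); then plan (Sam #14, Lee #16); all 11 tasks appear in both, in order, and the DP table's final entry dp[14][16] is also 11, so no common subsequence is longer.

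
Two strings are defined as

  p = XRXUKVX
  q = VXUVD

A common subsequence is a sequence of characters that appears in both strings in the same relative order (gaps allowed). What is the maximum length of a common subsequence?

Match X at p[3]=q[2]; then U at p[4]=q[3]; then V at p[6]=q[4] — 3 characters in the same relative order in both. The LCS DP gives dp[7][5] = 3, so this is optimal.

3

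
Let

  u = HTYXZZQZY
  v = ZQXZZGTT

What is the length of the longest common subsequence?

3

One common subsequence of length 3: X at u[4]=v[3], then Z at u[5]=v[4], then Z at u[6]=v[5]. The LCS DP gives dp[9][8] = 3, so this is optimal.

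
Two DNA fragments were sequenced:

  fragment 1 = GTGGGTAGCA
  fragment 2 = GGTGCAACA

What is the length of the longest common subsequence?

6

Match G [1,2], then T [2,3], then G [3,4], then A [7,7], then C [9,8], then A [10,9] — 6 bases in the same relative order in both. dp[10][9] = 6 confirms this is the maximum.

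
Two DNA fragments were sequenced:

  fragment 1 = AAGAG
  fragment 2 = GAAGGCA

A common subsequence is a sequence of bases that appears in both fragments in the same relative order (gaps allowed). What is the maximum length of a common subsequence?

4

Let dp[i][j] be the LCS length of the first i bases of fragment 1 and the first j bases of fragment 2. dp[i][j] = dp[i-1][j-1]+1 when the i-th and j-th bases match, else max(dp[i-1][j], dp[i][j-1]).
    ·  G  A  A  G  G  C  A
 ·  0  0  0  0  0  0  0  0
 A  0  0  1  1  1  1  1  1
 A  0  0  1  2  2  2  2  2
 G  0  1  1  2  3  3  3  3
 A  0  1  2  2  3  3  3  4
 G  0  1  2  2  3  4  4  4
dp[5][7] = 4. One LCS (by backtracking along matches): AAGA.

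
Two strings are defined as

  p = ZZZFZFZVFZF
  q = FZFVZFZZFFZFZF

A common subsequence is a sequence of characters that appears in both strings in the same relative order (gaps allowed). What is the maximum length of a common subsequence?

9

One common subsequence of length 9: Z (p #1, q #5) → Z (p #2, q #7) → Z (p #3, q #8) → F (p #4, q #9) → F (p #6, q #10) → Z (p #7, q #11) → F (p #9, q #12) → Z (p #10, q #13) → F (p #11, q #14), and the DP table's final entry dp[11][14] is also 9, so no common subsequence is longer.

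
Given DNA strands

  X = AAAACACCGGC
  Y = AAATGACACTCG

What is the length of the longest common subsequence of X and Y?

Let dp[i][j] be the LCS length of the first i bases of X and the first j bases of Y. dp[i][j] = dp[i-1][j-1]+1 when the i-th and j-th bases match, else max(dp[i-1][j], dp[i][j-1]).
    ·  A  A  A  T  G  A  C  A  C  T  C  G
 ·  0  0  0  0  0  0  0  0  0  0  0  0  0
 A  0  1  1  1  1  1  1  1  1  1  1  1  1
 A  0  1  2  2  2  2  2  2  2  2  2  2  2
 A  0  1  2  3  3  3  3  3  3  3  3  3  3
 A  0  1  2  3  3  3  4  4  4  4  4  4  4
 C  0  1  2  3  3  3  4  5  5  5  5  5  5
 A  0  1  2  3  3  3  4  5  6  6  6  6  6
 C  0  1  2  3  3  3  4  5  6  7  7  7  7
 C  0  1  2  3  3  3  4  5  6  7  7  8  8
 G  0  1  2  3  3  4  4  5  6  7  7  8  9
 G  0  1  2  3  3  4  4  5  6  7  7  8  9
 C  0  1  2  3  3  4  4  5  6  7  7  8  9
dp[11][12] = 9. One LCS (by backtracking along matches): AAAACACCG.

9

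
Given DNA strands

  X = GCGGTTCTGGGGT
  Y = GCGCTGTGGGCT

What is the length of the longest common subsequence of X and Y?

Pick G [1,1] → C [2,2] → G [4,3] → C [7,4] → T [8,5] → G [9,6] → G [10,8] → G [11,9] → G [12,10] → T [13,12]; all 10 bases appear in both, in order. The LCS DP gives dp[13][12] = 10, so this is optimal.

10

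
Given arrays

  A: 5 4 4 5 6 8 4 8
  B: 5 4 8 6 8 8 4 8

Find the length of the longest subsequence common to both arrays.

Pick 5 (A #1, B #1); then 4 (A #2, B #2); then 6 (A #5, B #4); then 8 (A #6, B #6); then 4 (A #7, B #7); then 8 (A #8, B #8); all 6 values appear in both, in order. The LCS DP gives dp[8][8] = 6, so this is optimal.

6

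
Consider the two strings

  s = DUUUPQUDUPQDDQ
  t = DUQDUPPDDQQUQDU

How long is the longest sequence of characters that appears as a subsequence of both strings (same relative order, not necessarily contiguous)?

9

Pick D at s[1]=t[1]; then U at s[4]=t[2]; then Q at s[6]=t[3]; then D at s[8]=t[4]; then U at s[9]=t[5]; then P at s[10]=t[7]; then D at s[12]=t[8]; then D at s[13]=t[9]; then Q at s[14]=t[13]; all 9 characters appear in both, in order. Since dp[14][15] = 9, nothing longer is possible.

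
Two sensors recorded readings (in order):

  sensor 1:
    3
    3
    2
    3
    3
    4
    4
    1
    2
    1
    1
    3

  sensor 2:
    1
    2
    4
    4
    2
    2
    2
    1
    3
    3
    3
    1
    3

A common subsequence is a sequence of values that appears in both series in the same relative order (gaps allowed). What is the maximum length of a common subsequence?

Pick 2 at sensor 1[3]=sensor 2[2], then 4 at sensor 1[6]=sensor 2[3], then 4 at sensor 1[7]=sensor 2[4], then 2 at sensor 1[9]=sensor 2[7], then 1 at sensor 1[10]=sensor 2[8], then 1 at sensor 1[11]=sensor 2[12], then 3 at sensor 1[12]=sensor 2[13]; all 7 values appear in both, in order. Since dp[12][13] = 7, nothing longer is possible.

7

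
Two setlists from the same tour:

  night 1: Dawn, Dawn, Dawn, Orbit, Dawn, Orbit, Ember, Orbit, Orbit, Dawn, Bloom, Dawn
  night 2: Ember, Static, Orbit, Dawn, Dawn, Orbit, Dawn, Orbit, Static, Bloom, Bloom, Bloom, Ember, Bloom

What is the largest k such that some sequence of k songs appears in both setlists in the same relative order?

7

Match Dawn at night 1[2]=night 2[4], then Dawn at night 1[3]=night 2[5], then Orbit at night 1[4]=night 2[6], then Dawn at night 1[5]=night 2[7], then Orbit at night 1[6]=night 2[8], then Ember at night 1[7]=night 2[13], then Bloom at night 1[11]=night 2[14] — 7 songs in the same relative order in both. The LCS DP gives dp[12][14] = 7, so this is optimal.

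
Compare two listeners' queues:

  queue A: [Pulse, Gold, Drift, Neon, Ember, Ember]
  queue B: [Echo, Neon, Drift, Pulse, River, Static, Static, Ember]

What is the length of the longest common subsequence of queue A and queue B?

2

Pick Pulse [1,4], then Ember [6,8]; all 2 songs appear in both, in order, and the DP table's final entry dp[6][8] is also 2, so no common subsequence is longer.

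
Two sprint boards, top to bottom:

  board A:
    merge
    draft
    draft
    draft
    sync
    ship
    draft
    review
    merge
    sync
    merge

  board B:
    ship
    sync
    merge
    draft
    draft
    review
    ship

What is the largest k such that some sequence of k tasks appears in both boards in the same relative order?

Match merge (board A #1, board B #3), then draft (board A #2, board B #4), then draft (board A #3, board B #5), then ship (board A #6, board B #7) — 4 tasks in the same relative order in both. The LCS DP gives dp[11][7] = 4, so this is optimal.

4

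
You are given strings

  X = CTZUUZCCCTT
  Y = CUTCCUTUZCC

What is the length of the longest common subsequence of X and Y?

Taking C (X #1, Y #1) → T (X #2, Y #3) → U (X #4, Y #6) → U (X #5, Y #8) → Z (X #6, Y #9) → C (X #8, Y #10) → C (X #9, Y #11) gives a common subsequence of length 7. dp[11][11] = 7 confirms this is the maximum.

7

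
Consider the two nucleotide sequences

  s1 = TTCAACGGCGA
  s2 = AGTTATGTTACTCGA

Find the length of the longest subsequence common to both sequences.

Pick T at s1[1]=s2[3], T at s1[2]=s2[4], A at s1[4]=s2[5], A at s1[5]=s2[10], C at s1[6]=s2[11], C at s1[9]=s2[13], G at s1[10]=s2[14], A at s1[11]=s2[15]; all 8 bases appear in both, in order. dp[11][15] = 8 confirms this is the maximum.

8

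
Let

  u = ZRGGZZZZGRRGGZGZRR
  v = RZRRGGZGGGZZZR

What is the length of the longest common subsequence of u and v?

11

One common subsequence of length 11: Z [1,2], then R [2,4], then G [3,5], then G [4,6], then Z [8,7], then G [9,8], then G [12,9], then G [13,10], then Z [14,12], then Z [16,13], then R [18,14]. Since dp[18][14] = 11, nothing longer is possible.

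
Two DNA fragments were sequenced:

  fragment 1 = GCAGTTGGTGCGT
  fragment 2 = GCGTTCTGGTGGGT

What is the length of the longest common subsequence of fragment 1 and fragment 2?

Match G at fragment 1[1]=fragment 2[1], then C at fragment 1[2]=fragment 2[2], then G at fragment 1[4]=fragment 2[3], then T at fragment 1[5]=fragment 2[5], then T at fragment 1[6]=fragment 2[7], then G at fragment 1[7]=fragment 2[8], then G at fragment 1[8]=fragment 2[9], then T at fragment 1[9]=fragment 2[10], then G at fragment 1[10]=fragment 2[12], then G at fragment 1[12]=fragment 2[13], then T at fragment 1[13]=fragment 2[14] — 11 bases in the same relative order in both. Since dp[13][14] = 11, nothing longer is possible.

11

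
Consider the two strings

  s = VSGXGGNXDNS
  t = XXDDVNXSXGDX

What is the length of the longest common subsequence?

Let dp[i][j] be the LCS length of the first i characters of s and the first j characters of t. dp[i][j] = dp[i-1][j-1]+1 when the i-th and j-th characters match, else max(dp[i-1][j], dp[i][j-1]).
    ·  X  X  D  D  V  N  X  S  X  G  D  X
 ·  0  0  0  0  0  0  0  0  0  0  0  0  0
 V  0  0  0  0  0  1  1  1  1  1  1  1  1
 S  0  0  0  0  0  1  1  1  2  2  2  2  2
 G  0  0  0  0  0  1  1  1  2  2  3  3  3
 X  0  1  1  1  1  1  1  2  2  3  3  3  4
 G  0  1  1  1  1  1  1  2  2  3  4  4  4
 G  0  1  1  1  1  1  1  2  2  3  4  4  4
 N  0  1  1  1  1  1  2  2  2  3  4  4  4
 X  0  1  2  2  2  2  2  3  3  3  4  4  5
 D  0  1  2  3  3  3  3  3  3  3  4  5  5
 N  0  1  2  3  3  3  4  4  4  4  4  5  5
 S  0  1  2  3  3  3  4  4  5  5  5  5  5
dp[11][12] = 5. One LCS (by backtracking along matches): VSXGX.

5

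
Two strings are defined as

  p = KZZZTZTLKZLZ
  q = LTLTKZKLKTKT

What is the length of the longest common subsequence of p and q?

5

Let dp[i][j] be the LCS length of the first i characters of p and the first j characters of q. dp[i][j] = dp[i-1][j-1]+1 when the i-th and j-th characters match, else max(dp[i-1][j], dp[i][j-1]).
    ·  L  T  L  T  K  Z  K  L  K  T  K  T
 ·  0  0  0  0  0  0  0  0  0  0  0  0  0
 K  0  0  0  0  0  1  1  1  1  1  1  1  1
 Z  0  0  0  0  0  1  2  2  2  2  2  2  2
 Z  0  0  0  0  0  1  2  2  2  2  2  2  2
 Z  0  0  0  0  0  1  2  2  2  2  2  2  2
 T  0  0  1  1  1  1  2  2  2  2  3  3  3
 Z  0  0  1  1  1  1  2  2  2  2  3  3  3
 T  0  0  1  1  2  2  2  2  2  2  3  3  4
 L  0  1  1  2  2  2  2  2  3  3  3  3  4
 K  0  1  1  2  2  3  3  3  3  4  4  4  4
 Z  0  1  1  2  2  3  4  4  4  4  4  4  4
 L  0  1  1  2  2  3  4  4  5  5  5  5  5
 Z  0  1  1  2  2  3  4  4  5  5  5  5  5
dp[12][12] = 5. One LCS (by backtracking along matches): TTKZL.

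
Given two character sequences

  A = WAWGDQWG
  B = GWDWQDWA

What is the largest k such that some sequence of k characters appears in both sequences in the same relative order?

4

Let dp[i][j] be the LCS length of the first i characters of A and the first j characters of B. dp[i][j] = dp[i-1][j-1]+1 when the i-th and j-th characters match, else max(dp[i-1][j], dp[i][j-1]).
    ·  G  W  D  W  Q  D  W  A
 ·  0  0  0  0  0  0  0  0  0
 W  0  0  1  1  1  1  1  1  1
 A  0  0  1  1  1  1  1  1  2
 W  0  0  1  1  2  2  2  2  2
 G  0  1  1  1  2  2  2  2  2
 D  0  1  1  2  2  2  3  3  3
 Q  0  1  1  2  2  3  3  3  3
 W  0  1  2  2  3  3  3  4  4
 G  0  1  2  2  3  3  3  4  4
dp[8][8] = 4. One LCS (by backtracking along matches): WWDW.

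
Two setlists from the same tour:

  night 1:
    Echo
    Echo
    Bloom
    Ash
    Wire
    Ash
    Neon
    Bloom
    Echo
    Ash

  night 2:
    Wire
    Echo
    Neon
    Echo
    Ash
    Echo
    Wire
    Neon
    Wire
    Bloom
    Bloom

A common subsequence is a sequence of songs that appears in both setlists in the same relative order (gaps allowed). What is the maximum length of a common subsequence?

One common subsequence of length 6: Echo (night 1 #1, night 2 #2) → Echo (night 1 #2, night 2 #4) → Ash (night 1 #4, night 2 #5) → Wire (night 1 #5, night 2 #7) → Neon (night 1 #7, night 2 #8) → Bloom (night 1 #8, night 2 #11). dp[10][11] = 6 confirms this is the maximum.

6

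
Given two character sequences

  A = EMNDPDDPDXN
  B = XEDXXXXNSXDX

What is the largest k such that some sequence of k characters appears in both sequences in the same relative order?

Let dp[i][j] be the LCS length of the first i characters of A and the first j characters of B. dp[i][j] = dp[i-1][j-1]+1 when the i-th and j-th characters match, else max(dp[i-1][j], dp[i][j-1]).
    ·  X  E  D  X  X  X  X  N  S  X  D  X
 ·  0  0  0  0  0  0  0  0  0  0  0  0  0
 E  0  0  1  1  1  1  1  1  1  1  1  1  1
 M  0  0  1  1  1  1  1  1  1  1  1  1  1
 N  0  0  1  1  1  1  1  1  2  2  2  2  2
 D  0  0  1  2  2  2  2  2  2  2  2  3  3
 P  0  0  1  2  2  2  2  2  2  2  2  3  3
 D  0  0  1  2  2  2  2  2  2  2  2  3  3
 D  0  0  1  2  2  2  2  2  2  2  2  3  3
 P  0  0  1  2  2  2  2  2  2  2  2  3  3
 D  0  0  1  2  2  2  2  2  2  2  2  3  3
 X  0  1  1  2  3  3  3  3  3  3  3  3  4
 N  0  1  1  2  3  3  3  3  4  4  4  4  4
dp[11][12] = 4. One LCS (by backtracking along matches): ENDX.

4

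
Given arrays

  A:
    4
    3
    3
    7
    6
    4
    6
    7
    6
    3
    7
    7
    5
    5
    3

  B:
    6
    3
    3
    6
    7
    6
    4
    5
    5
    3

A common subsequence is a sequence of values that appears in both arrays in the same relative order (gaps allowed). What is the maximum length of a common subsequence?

Let dp[i][j] be the LCS length of the first i values of A and the first j values of B. dp[i][j] = dp[i-1][j-1]+1 when the i-th and j-th values match, else max(dp[i-1][j], dp[i][j-1]).
    ·  6  3  3  6  7  6  4  5  5  3
 ·  0  0  0  0  0  0  0  0  0  0  0
 4  0  0  0  0  0  0  0  1  1  1  1
 3  0  0  1  1  1  1  1  1  1  1  2
 3  0  0  1  2  2  2  2  2  2  2  2
 7  0  0  1  2  2  3  3  3  3  3  3
 6  0  1  1  2  3  3  4  4  4  4  4
 4  0  1  1  2  3  3  4  5  5  5  5
 6  0  1  1  2  3  3  4  5  5  5  5
 7  0  1  1  2  3  4  4  5  5  5  5
 6  0  1  1  2  3  4  5  5  5  5  5
 3  0  1  2  2  3  4  5  5  5  5  6
 7  0  1  2  2  3  4  5  5  5  5  6
 7  0  1  2  2  3  4  5  5  5  5  6
 5  0  1  2  2  3  4  5  5  6  6  6
 5  0  1  2  2  3  4  5  5  6  7  7
 3  0  1  2  3  3  4  5  5  6  7  8
dp[15][10] = 8. One LCS (by backtracking along matches): 3, 3, 7, 6, 4, 5, 5, 3.

8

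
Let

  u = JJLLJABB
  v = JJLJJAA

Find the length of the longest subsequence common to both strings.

5

Taking J at u[1]=v[1], then J at u[2]=v[2], then L at u[3]=v[3], then J at u[5]=v[5], then A at u[6]=v[7] gives a common subsequence of length 5, and the DP table's final entry dp[8][7] is also 5, so no common subsequence is longer.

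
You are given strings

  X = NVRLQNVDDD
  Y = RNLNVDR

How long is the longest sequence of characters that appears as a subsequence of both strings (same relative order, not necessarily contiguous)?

Match N at X[1]=Y[2], L at X[4]=Y[3], N at X[6]=Y[4], V at X[7]=Y[5], D at X[8]=Y[6] — 5 characters in the same relative order in both, and the DP table's final entry dp[10][7] is also 5, so no common subsequence is longer.

5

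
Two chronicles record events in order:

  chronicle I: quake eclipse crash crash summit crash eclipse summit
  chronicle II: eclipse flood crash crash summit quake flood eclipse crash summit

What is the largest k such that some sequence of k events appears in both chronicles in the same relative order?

Taking eclipse [2,1]; then crash [3,3]; then crash [4,4]; then summit [5,5]; then crash [6,9]; then summit [8,10] gives a common subsequence of length 6. dp[8][10] = 6 confirms this is the maximum.

6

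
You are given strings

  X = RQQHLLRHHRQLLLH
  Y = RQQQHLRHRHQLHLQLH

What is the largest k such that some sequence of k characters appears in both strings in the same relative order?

One common subsequence of length 13: R (X #1, Y #1), then Q (X #2, Y #3), then Q (X #3, Y #4), then H (X #4, Y #5), then L (X #6, Y #6), then R (X #7, Y #7), then H (X #8, Y #8), then H (X #9, Y #10), then Q (X #11, Y #11), then L (X #12, Y #12), then L (X #13, Y #14), then L (X #14, Y #16), then H (X #15, Y #17). The LCS DP gives dp[15][17] = 13, so this is optimal.

13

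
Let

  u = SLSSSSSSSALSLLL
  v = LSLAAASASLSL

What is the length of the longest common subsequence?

7

Taking S (u #1, v #2); then L (u #2, v #3); then S (u #3, v #7); then S (u #9, v #9); then L (u #11, v #10); then S (u #12, v #11); then L (u #15, v #12) gives a common subsequence of length 7. dp[15][12] = 7 confirms this is the maximum.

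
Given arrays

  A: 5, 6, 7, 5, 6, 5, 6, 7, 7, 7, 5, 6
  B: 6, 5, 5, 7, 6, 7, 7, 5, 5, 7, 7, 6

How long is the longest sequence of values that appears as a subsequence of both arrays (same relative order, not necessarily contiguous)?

8

Let dp[i][j] be the LCS length of the first i values of A and the first j values of B. dp[i][j] = dp[i-1][j-1]+1 when the i-th and j-th values match, else max(dp[i-1][j], dp[i][j-1]).
    ·  6  5  5  7  6  7  7  5  5  7  7  6
 ·  0  0  0  0  0  0  0  0  0  0  0  0  0
 5  0  0  1  1  1  1  1  1  1  1  1  1  1
 6  0  1  1  1  1  2  2  2  2  2  2  2  2
 7  0  1  1  1  2  2  3  3  3  3  3  3  3
 5  0  1  2  2  2  2  3  3  4  4  4  4  4
 6  0  1  2  2  2  3  3  3  4  4  4  4  5
 5  0  1  2  3  3  3  3  3  4  5  5  5  5
 6  0  1  2  3  3  4  4  4  4  5  5  5  6
 7  0  1  2  3  4  4  5  5  5  5  6  6  6
 7  0  1  2  3  4  4  5  6  6  6  6  7  7
 7  0  1  2  3  4  4  5  6  6  6  7  7  7
 5  0  1  2  3  4  4  5  6  7  7  7  7  7
 6  0  1  2  3  4  5  5  6  7  7  7  7  8
dp[12][12] = 8. One LCS (by backtracking along matches): 5, 6, 7, 5, 5, 7, 7, 6.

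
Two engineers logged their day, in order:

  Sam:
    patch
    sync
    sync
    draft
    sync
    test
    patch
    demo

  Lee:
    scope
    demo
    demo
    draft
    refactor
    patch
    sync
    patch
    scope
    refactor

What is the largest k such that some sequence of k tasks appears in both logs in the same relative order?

3

One common subsequence of length 3: patch (Sam #1, Lee #6) → sync (Sam #5, Lee #7) → patch (Sam #7, Lee #8). The LCS DP gives dp[8][10] = 3, so this is optimal.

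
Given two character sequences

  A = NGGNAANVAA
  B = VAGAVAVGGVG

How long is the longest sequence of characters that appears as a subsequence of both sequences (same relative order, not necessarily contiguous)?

Let dp[i][j] be the LCS length of the first i characters of A and the first j characters of B. dp[i][j] = dp[i-1][j-1]+1 when the i-th and j-th characters match, else max(dp[i-1][j], dp[i][j-1]).
    ·  V  A  G  A  V  A  V  G  G  V  G
 ·  0  0  0  0  0  0  0  0  0  0  0  0
 N  0  0  0  0  0  0  0  0  0  0  0  0
 G  0  0  0  1  1  1  1  1  1  1  1  1
 G  0  0  0  1  1  1  1  1  2  2  2  2
 N  0  0  0  1  1  1  1  1  2  2  2  2
 A  0  0  1  1  2  2  2  2  2  2  2  2
 A  0  0  1  1  2  2  3  3  3  3  3  3
 N  0  0  1  1  2  2  3  3  3  3  3  3
 V  0  1  1  1  2  3  3  4  4  4  4  4
 A  0  1  2  2  2  3  4  4  4  4  4  4
 A  0  1  2  2  3  3  4  4  4  4  4  4
dp[10][11] = 4. One LCS (by backtracking along matches): GAAV.

4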